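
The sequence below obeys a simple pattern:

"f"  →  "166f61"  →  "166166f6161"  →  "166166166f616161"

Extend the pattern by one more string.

Each term wraps the previous one in 166 on the left and 61 on the right.
Applying this once more to 166166166f616161:

166166166166f61616161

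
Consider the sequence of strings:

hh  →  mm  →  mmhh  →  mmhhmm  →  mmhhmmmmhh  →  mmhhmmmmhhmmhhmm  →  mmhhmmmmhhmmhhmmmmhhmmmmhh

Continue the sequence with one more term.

mmhhmmmmhhmmhhmmmmhhmmmmhhmmhhmmmmhhmmhhmm

This is a Fibonacci-style word recurrence s(k) = s(k−1)·s(k−2): e.g. mm·hh = mmhh.
Continuing: mmhhmmmmhhmmhhmmmmhhmmmmhh · mmhhmmmmhhmmhhmm gives term 8.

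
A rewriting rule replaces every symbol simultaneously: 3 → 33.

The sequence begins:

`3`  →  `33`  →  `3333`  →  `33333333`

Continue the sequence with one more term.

3333333333333333

Apply φ to 33333333 symbol by symbol: 3→33, 3→33, 3→33, 3→33, 3→33, 3→33, 3→33, 3→33; joined: 33 33 33 33 33 33 33 33.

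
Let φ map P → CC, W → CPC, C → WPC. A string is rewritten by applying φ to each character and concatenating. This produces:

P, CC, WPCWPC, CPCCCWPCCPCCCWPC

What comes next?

φ(CPCCCWPCCPCCCWPC) expands symbol-by-symbol to WPC CC WPC WPC WPC CPC CC WPC WPC CC WPC WPC WPC CPC CC WPC; joining the 16 pieces gives the next term.

WPCCCWPCWPCWPCCPCCCWPCWPCCCWPCWPCWPCCPCCCWPC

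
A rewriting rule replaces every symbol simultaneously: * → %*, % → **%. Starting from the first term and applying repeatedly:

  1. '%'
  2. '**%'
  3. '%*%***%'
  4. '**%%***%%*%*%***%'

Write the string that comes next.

Replace each of the 17 characters of **%%***%%*%*%***% in place — %* %* **% **% %* %* %* **% **% %* **% %* **% %* %* %* **% — and concatenate.

%*%***%**%%*%*%***%**%%***%%***%%*%*%***%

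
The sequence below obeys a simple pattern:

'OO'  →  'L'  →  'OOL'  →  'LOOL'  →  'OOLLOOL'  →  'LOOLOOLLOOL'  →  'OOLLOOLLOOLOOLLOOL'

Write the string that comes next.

LOOLOOLLOOLOOLLOOLLOOLOOLLOOL

From term 3 onward, concatenate the second-to-last term with the last: OO·L = OOL, L·OOL = LOOL, …
The next term joins LOOLOOLLOOL and OOLLOOLLOOLOOLLOOL.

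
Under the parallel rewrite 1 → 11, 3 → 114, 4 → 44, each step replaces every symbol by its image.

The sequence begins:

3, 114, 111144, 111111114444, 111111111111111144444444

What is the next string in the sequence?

Rewriting the 24 symbols of 111111111111111144444444 one by one yields 11 11 11 11 11 11 11 11 11 11 11 11 11 11 11 11 44 44 44 44 44 44 44 44; concatenated:

111111111111111111111111111111114444444444444444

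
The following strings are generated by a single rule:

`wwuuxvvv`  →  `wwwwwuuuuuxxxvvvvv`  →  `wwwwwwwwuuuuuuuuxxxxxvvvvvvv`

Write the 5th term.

wwwwwwwwwwwwwwuuuuuuuuuuuuuuxxxxxxxxxvvvvvvvvvvv

Reading off run lengths: w runs 2, 5, 8; u runs 2, 5, 8; x runs 1, 3, 5; v runs 3, 5, 7 — each is linear in n (n = 1, 2, …).
For term 5, n = 5, so the run lengths are 14, 14, 9, 11.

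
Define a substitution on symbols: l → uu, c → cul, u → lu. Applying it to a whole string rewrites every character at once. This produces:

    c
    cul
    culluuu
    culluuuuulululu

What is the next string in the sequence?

φ(culluuuuulululu) expands symbol-by-symbol to cul lu uu uu lu lu lu lu lu uu lu uu lu uu lu; joining the 15 pieces gives the next term.

culluuuuulululululuuuluuuluuulu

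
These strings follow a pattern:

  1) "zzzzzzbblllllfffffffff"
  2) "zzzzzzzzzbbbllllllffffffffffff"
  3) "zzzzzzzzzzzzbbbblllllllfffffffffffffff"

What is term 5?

Each string has the form z^{3n} b^{n} l^{n+3} f^{3n+3}, where the shown terms are n = 2, 3, 4.
At n = 6 the blocks have lengths 18, 6, 9, 21.

zzzzzzzzzzzzzzzzzzbbbbbblllllllllfffffffffffffffffffff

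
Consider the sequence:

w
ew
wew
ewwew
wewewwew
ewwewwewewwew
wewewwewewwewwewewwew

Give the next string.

ewwewwewewwewwewewwewewwewwewewwew

Each term (from the third on) is the two preceding terms concatenated in order: term 3 = w·ew = wew.
So term 8 is ewwewwewewwew·wewewwewewwewwewewwew.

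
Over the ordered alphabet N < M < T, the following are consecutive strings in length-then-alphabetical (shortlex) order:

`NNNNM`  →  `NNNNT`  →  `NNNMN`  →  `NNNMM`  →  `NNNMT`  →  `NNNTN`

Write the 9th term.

NNMNN

Continuing the enumeration 3 steps past NNNTN: NNNTN → NNNTM → NNNTT → (answer).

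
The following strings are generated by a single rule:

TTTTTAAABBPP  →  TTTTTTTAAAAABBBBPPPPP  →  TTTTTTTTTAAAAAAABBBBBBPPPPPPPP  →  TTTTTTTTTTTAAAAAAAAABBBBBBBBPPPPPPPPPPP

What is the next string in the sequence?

The n-th term is 2n+3 T's then 2n+1 A's then 2n B's then 3n-1 P's (n = 1, 2, …).
At n = 5 the blocks have lengths 13, 11, 10, 14.

TTTTTTTTTTTTTAAAAAAAAAAABBBBBBBBBBPPPPPPPPPPPPPP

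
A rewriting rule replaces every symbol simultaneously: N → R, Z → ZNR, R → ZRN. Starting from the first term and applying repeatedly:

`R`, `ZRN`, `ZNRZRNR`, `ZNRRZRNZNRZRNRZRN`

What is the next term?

Rewriting the 17 symbols of ZNRRZRNZNRZRNRZRN one by one yields ZNR R ZRN ZRN ZNR ZRN R ZNR R ZRN ZNR ZRN R ZRN ZNR ZRN R; concatenated:

ZNRRZRNZRNZNRZRNRZNRRZRNZNRZRNRZRNZNRZRNR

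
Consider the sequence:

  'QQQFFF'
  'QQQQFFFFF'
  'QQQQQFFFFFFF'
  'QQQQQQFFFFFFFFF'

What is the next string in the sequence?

QQQQQQQFFFFFFFFFFF

The n-th term is n+1 Q's then 2n-1 F's, where the shown terms are n = 2, 3, 4, 5.
At n = 6 the blocks have lengths 7, 11.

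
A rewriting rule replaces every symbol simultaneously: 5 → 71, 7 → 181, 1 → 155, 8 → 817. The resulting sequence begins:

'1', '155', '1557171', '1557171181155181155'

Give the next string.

φ(1557171181155181155) expands symbol-by-symbol to 155 71 71 181 155 181 155 155 817 155 155 71 71 155 817 155 155 71 71; joining the 19 pieces gives the next term.

155717118115518115515581715515571711558171551557171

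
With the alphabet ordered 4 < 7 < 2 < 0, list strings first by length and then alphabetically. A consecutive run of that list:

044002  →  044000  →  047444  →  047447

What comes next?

047442

Find the rightmost character of 047447 below 0, bump it to the next letter, and reset everything to its right to 4.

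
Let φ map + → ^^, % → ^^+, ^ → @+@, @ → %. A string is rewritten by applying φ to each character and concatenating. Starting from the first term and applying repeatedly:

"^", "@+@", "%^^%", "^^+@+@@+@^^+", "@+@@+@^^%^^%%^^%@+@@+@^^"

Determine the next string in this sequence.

%^^%%^^%@+@@+@^^+@+@@+@^^+^^+@+@@+@^^+%^^%%^^%@+@@+@

Replace each of the 24 characters of @+@@+@^^%^^%%^^%@+@@+@^^ in place — % ^^ % % ^^ % @+@ @+@ ^^+ @+@ @+@ ^^+ ^^+ @+@ @+@ ^^+ % ^^ % % ^^ % @+@ @+@ — and concatenate.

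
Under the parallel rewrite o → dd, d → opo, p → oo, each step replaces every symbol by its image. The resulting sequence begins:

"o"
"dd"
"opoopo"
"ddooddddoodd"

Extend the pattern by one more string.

opoopoddddopoopoopoopoddddopoopo

Expanding ddooddddoodd: d→opo, d→opo, o→dd, o→dd, d→opo, d→opo, d→opo, d→opo, o→dd, o→dd, d→opo, d→opo. Concatenated: opo opo dd dd opo opo opo opo dd dd opo opo.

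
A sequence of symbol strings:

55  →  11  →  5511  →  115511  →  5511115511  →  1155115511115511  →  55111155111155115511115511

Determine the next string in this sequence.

115511551111551155111155111155115511115511

From term 3 onward, concatenate the second-to-last term with the last: 55·11 = 5511, 11·5511 = 115511, …
Continuing: 1155115511115511 · 55111155111155115511115511 gives term 8.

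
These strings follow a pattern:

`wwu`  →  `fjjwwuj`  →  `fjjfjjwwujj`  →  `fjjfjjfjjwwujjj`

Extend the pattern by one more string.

s(k+1) = fjj·s(k)·j, so each term gains fjj as a prefix and j as a suffix.
One more step from fjjfjjfjjwwujjj gives the answer.

fjjfjjfjjfjjwwujjjj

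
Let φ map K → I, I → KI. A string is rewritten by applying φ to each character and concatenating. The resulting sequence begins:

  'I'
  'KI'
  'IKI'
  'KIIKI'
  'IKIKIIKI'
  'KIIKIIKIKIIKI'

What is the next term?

IKIKIIKIKIIKIIKIKIIKI

Replace each of the 13 characters of KIIKIIKIKIIKI in place — I KI KI I KI KI I KI I KI KI I KI — and concatenate.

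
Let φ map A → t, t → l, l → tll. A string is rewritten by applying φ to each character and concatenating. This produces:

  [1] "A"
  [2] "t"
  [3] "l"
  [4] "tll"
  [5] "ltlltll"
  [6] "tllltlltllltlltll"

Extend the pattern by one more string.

Replace each of the 17 characters of tllltlltllltlltll in place — l tll tll tll l tll tll l tll tll tll l tll tll l tll tll — and concatenate.

ltlltlltllltlltllltlltlltllltlltllltlltll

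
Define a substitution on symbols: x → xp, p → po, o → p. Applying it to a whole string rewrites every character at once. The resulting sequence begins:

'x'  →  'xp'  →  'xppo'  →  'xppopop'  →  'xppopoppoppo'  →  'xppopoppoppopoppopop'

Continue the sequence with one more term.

Rewriting the 20 symbols of xppopoppoppopoppopop one by one yields xp po po p po p po po p po po p po p po po p po p po; concatenated:

xppopoppoppopoppopoppoppopoppoppo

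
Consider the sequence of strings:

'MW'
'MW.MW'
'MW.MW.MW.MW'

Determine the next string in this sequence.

MW.MW.MW.MW.MW.MW.MW.MW

s(k+1) = s(k)·.·s(k) — each term doubles the last with '.' between the halves.
So the next term is two copies of MW.MW.MW.MW with '.' between the halves.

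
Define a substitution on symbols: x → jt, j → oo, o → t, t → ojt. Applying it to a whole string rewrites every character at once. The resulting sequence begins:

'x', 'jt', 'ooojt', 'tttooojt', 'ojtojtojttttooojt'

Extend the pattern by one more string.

Applying the rule to each of the 17 symbols of ojtojtojttttooojt gives the pieces t oo ojt t oo ojt t oo ojt ojt ojt ojt t t t oo ojt, which concatenate to the answer.

tooojttooojttooojtojtojtojttttooojt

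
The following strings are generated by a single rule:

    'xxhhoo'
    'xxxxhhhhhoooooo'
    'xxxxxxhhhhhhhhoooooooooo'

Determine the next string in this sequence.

The n-th term is 2n x's then 3n-1 h's then 4n-2 o's (n = 1, 2, …).
At n = 4 the blocks have lengths 8, 11, 14.

xxxxxxxxhhhhhhhhhhhoooooooooooooo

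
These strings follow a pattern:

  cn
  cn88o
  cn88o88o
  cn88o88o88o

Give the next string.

cn88o88o88o88o

Every step adds 88o to the end: s(k+1) = s(k)·88o.
So the next term is cn88o88o88o·88o.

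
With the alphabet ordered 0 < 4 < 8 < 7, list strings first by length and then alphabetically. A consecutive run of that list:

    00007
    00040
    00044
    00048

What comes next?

The successor of 00048 increments the rightmost position that isn't already 7 and resets every position after it to 0.

00047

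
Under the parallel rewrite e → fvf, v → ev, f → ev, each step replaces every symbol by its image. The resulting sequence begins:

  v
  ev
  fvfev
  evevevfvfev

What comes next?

Rewriting each symbol of evevevfvfev: e→fvf, v→ev, e→fvf, v→ev, e→fvf, v→ev, f→ev, v→ev, f→ev, e→fvf, v→ev, which concatenates to fvf ev fvf ev fvf ev ev ev ev fvf ev.

fvfevfvfevfvfevevevevfvfev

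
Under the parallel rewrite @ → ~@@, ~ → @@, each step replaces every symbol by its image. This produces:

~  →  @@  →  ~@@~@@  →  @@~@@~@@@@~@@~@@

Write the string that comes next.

φ(@@~@@~@@@@~@@~@@) expands symbol-by-symbol to ~@@ ~@@ @@ ~@@ ~@@ @@ ~@@ ~@@ ~@@ ~@@ @@ ~@@ ~@@ @@ ~@@ ~@@; joining the 16 pieces gives the next term.

~@@~@@@@~@@~@@@@~@@~@@~@@~@@@@~@@~@@@@~@@~@@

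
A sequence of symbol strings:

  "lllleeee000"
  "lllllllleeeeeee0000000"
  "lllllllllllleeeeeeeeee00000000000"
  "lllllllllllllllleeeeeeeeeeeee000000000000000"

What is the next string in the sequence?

The n-th term is 4n l's then 3n+1 e's then 4n-1 0's (n = 1, 2, …).
For the next term, n = 5, so the run lengths are 20, 16, 19.

lllllllllllllllllllleeeeeeeeeeeeeeee0000000000000000000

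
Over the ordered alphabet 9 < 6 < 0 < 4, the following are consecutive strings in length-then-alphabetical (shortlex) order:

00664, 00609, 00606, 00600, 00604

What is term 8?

00640

Stepping forward 3 times from 00604: 00604 → 00649 → 00646, then the target.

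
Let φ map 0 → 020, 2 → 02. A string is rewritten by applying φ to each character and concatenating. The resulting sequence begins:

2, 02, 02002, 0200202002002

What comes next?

Replace each of the 13 characters of 0200202002002 in place — 020 02 020 020 02 020 02 020 020 02 020 020 02 — and concatenate.

0200202002002020020200200202002002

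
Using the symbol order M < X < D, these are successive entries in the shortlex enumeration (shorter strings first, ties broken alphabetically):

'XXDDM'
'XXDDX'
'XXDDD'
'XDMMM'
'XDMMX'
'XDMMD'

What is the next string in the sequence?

The successor of XDMMD increments the rightmost position that isn't already D and resets every position after it to M.

XDMXM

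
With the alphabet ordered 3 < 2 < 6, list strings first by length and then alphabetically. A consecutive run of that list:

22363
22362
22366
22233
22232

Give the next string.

22236

The successor of 22232 increments the rightmost position that isn't already 6 and resets every position after it to 3.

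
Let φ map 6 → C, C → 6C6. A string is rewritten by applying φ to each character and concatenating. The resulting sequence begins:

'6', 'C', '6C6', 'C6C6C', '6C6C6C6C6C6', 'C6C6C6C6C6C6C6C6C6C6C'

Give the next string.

φ(C6C6C6C6C6C6C6C6C6C6C) expands symbol-by-symbol to 6C6 C 6C6 C 6C6 C 6C6 C 6C6 C 6C6 C 6C6 C 6C6 C 6C6 C 6C6 C 6C6; joining the 21 pieces gives the next term.

6C6C6C6C6C6C6C6C6C6C6C6C6C6C6C6C6C6C6C6C6C6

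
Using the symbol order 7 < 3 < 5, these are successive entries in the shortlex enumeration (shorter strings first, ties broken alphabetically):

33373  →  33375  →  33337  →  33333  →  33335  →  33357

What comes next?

33353

Find the rightmost character of 33357 below 5, bump it to the next letter, and reset everything to its right to 7.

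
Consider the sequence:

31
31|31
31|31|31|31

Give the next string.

31|31|31|31|31|31|31|31

Every step duplicates the string with '|' between the halves.
One more doubling of 31|31|31|31 gives the answer.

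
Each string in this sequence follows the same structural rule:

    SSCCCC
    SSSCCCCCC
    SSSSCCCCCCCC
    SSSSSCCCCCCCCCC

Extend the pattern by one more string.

SSSSSSCCCCCCCCCCCC

The n-th term is n S's then 2n C's, where the shown terms are n = 2, 3, 4, 5.
At n = 6 the blocks have lengths 6, 12.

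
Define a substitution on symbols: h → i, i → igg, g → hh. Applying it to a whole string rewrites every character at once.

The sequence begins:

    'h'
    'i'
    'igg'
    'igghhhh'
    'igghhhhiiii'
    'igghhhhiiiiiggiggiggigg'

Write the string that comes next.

igghhhhiiiiiggiggiggiggigghhhhigghhhhigghhhhigghhhh

Applying the rule to each of the 23 symbols of igghhhhiiiiiggiggiggigg gives the pieces igg hh hh i i i i igg igg igg igg igg hh hh igg hh hh igg hh hh igg hh hh, which concatenate to the answer.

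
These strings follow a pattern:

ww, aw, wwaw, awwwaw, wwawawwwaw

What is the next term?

From term 3 onward, concatenate the second-to-last term with the last: ww·aw = wwaw, aw·wwaw = awwwaw, …
So term 6 is awwwaw·wwawawwwaw.

awwwawwwawawwwaw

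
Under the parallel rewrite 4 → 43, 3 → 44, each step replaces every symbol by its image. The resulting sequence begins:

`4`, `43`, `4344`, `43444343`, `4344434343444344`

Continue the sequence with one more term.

43444343434443444344434343444343

φ(4344434343444344) expands symbol-by-symbol to 43 44 43 43 43 44 43 44 43 44 43 43 43 44 43 43; joining the 16 pieces gives the next term.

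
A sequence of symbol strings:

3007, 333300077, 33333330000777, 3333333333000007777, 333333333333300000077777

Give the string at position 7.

Term n consists of 3n-2 3's, followed by n+1 0's, followed by n 7's (n = 1, 2, …).
Setting n = 7 gives 19, 8, 7 characters in each block.

3333333333333333333000000007777777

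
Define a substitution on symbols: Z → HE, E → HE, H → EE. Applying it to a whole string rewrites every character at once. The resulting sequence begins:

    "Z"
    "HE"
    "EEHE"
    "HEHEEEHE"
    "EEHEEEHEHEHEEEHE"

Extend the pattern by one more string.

Applying the rule to each of the 16 symbols of EEHEEEHEHEHEEEHE gives the pieces HE HE EE HE HE HE EE HE EE HE EE HE HE HE EE HE, which concatenate to the answer.

HEHEEEHEHEHEEEHEEEHEEEHEHEHEEEHE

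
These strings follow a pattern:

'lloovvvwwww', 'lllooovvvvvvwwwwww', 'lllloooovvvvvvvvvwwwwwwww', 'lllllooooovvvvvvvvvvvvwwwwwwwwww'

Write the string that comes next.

lllllloooooovvvvvvvvvvvvvvvwwwwwwwwwwww

Term n consists of n+1 l's, followed by n+1 o's, followed by 3n v's, followed by 2n+2 w's (n = 1, 2, …).
For the next term, n = 5, so the run lengths are 6, 6, 15, 12.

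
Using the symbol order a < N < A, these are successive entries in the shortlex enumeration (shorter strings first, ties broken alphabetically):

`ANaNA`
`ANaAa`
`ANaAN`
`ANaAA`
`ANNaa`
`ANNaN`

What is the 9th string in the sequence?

Stepping forward 3 times from ANNaN: ANNaN → ANNaA → ANNNa, then the target.

ANNNN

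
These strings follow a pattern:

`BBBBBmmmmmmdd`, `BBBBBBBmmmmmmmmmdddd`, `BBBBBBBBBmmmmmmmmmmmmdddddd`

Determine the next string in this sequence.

Each string has the form B^{2n+1} m^{3n} d^{2n-2}, where the shown terms are n = 2, 3, 4.
For the next term, n = 5, so the run lengths are 11, 15, 8.

BBBBBBBBBBBmmmmmmmmmmmmmmmdddddddd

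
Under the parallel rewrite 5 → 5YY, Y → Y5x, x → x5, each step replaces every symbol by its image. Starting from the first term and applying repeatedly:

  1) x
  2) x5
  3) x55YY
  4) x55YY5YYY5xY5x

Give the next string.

Replace each of the 14 characters of x55YY5YYY5xY5x in place — x5 5YY 5YY Y5x Y5x 5YY Y5x Y5x Y5x 5YY x5 Y5x 5YY x5 — and concatenate.

x55YY5YYY5xY5x5YYY5xY5xY5x5YYx5Y5x5YYx5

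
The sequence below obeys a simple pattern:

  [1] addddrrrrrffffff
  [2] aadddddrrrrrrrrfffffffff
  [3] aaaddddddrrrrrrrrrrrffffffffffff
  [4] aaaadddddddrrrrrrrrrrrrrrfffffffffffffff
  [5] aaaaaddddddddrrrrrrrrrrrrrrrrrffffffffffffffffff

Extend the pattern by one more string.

aaaaaadddddddddrrrrrrrrrrrrrrrrrrrrfffffffffffffffffffff

Term n consists of n-1 a's, followed by n+2 d's, followed by 3n-1 r's, followed by 3n f's, where the shown terms are n = 2, 3, 4, 5, 6.
Setting n = 7 gives 6, 9, 20, 21 characters in each block.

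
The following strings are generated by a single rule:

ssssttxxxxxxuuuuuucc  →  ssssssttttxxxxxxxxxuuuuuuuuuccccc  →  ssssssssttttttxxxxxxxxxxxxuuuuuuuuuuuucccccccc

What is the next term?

ssssssssssttttttttxxxxxxxxxxxxxxxuuuuuuuuuuuuuuuccccccccccc

Term n consists of 2n+2 s's, followed by 2n t's, followed by 3n+3 x's, followed by 3n+3 u's, followed by 3n-1 c's (n = 1, 2, …).
For the next term, n = 4, so the run lengths are 10, 8, 15, 15, 11.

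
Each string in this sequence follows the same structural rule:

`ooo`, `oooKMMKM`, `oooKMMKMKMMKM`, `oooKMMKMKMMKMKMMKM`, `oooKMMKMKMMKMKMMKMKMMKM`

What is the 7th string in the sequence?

Each term is the previous one with KMMKM appended.
From oooKMMKMKMMKMKMMKMKMMKM, 2 further steps: oooKMMKMKMMKMKMMKMKMMKM → oooKMMKMKMMKMKMMKMKMMKMKMMKM → (answer).

oooKMMKMKMMKMKMMKMKMMKMKMMKMKMMKM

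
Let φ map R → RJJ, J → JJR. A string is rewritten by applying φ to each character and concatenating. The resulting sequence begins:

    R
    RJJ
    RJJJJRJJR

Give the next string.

RJJJJRJJRJJRJJRRJJJJRJJRRJJ

Apply φ to RJJJJRJJR symbol by symbol: R→RJJ, J→JJR, J→JJR, J→JJR, J→JJR, R→RJJ, J→JJR, J→JJR, R→RJJ; joined: RJJ JJR JJR JJR JJR RJJ JJR JJR RJJ.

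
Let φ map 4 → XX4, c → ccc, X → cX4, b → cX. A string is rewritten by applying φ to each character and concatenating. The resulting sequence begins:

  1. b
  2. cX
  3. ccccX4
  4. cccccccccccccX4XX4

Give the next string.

Applying the rule to each of the 18 symbols of cccccccccccccX4XX4 gives the pieces ccc ccc ccc ccc ccc ccc ccc ccc ccc ccc ccc ccc ccc cX4 XX4 cX4 cX4 XX4, which concatenate to the answer.

ccccccccccccccccccccccccccccccccccccccccX4XX4cX4cX4XX4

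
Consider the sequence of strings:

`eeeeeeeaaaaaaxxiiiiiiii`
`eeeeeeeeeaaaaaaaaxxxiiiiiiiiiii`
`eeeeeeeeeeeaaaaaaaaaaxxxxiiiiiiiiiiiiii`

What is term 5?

eeeeeeeeeeeeeeeaaaaaaaaaaaaaaxxxxxxiiiiiiiiiiiiiiiiiiii

Reading off run lengths: e runs 7, 9, 11; a runs 6, 8, 10; x runs 2, 3, 4; i runs 8, 11, 14 — each is linear in n, where the shown terms are n = 3, 4, 5.
Setting n = 7 gives 15, 14, 6, 20 characters in each block.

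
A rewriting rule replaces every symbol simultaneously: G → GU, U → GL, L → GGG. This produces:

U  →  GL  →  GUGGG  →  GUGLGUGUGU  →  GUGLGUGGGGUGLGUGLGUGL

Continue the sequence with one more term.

Rewriting the 21 symbols of GUGLGUGGGGUGLGUGLGUGL one by one yields GU GL GU GGG GU GL GU GU GU GU GL GU GGG GU GL GU GGG GU GL GU GGG; concatenated:

GUGLGUGGGGUGLGUGUGUGUGLGUGGGGUGLGUGGGGUGLGUGGG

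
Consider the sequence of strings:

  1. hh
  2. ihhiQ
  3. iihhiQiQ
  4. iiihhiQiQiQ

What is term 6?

iiiiihhiQiQiQiQiQ

s(k+1) = i·s(k)·iQ, so each term gains i as a prefix and iQ as a suffix.
From iiihhiQiQiQ, 2 further steps: iiihhiQiQiQ → iiiihhiQiQiQiQ → (answer).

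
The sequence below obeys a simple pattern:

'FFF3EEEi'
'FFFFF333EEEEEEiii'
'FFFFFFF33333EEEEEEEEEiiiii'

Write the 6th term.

Each string has the form F^{2n+1} 3^{2n-1} E^{3n} i^{2n-1} (n = 1, 2, …).
Setting n = 6 gives 13, 11, 18, 11 characters in each block.

FFFFFFFFFFFFF33333333333EEEEEEEEEEEEEEEEEEiiiiiiiiiii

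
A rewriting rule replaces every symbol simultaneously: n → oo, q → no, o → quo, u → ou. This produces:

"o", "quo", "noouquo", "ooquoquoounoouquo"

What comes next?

quoquonoouquonoouquoquoouooquoquoounoouquo

Applying the rule to each of the 17 symbols of ooquoquoounoouquo gives the pieces quo quo no ou quo no ou quo quo ou oo quo quo ou no ou quo, which concatenate to the answer.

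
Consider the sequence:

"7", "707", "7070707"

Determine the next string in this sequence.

707070707070707

Every step duplicates the string with '0' between the halves.
One more doubling of 7070707 gives the answer.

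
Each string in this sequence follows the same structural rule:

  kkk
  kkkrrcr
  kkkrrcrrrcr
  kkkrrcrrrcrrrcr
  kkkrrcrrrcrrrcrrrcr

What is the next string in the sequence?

The strings grow by a fixed suffix rrcr each time.
Applying this once more to kkkrrcrrrcrrrcrrrcr:

kkkrrcrrrcrrrcrrrcrrrcr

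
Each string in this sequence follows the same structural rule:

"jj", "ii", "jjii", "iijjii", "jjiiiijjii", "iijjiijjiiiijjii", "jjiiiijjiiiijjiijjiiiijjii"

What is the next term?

From term 3 onward, concatenate the second-to-last term with the last: jj·ii = jjii, ii·jjii = iijjii, …
Continuing: iijjiijjiiiijjii · jjiiiijjiiiijjiijjiiiijjii gives term 8.

iijjiijjiiiijjiijjiiiijjiiiijjiijjiiiijjii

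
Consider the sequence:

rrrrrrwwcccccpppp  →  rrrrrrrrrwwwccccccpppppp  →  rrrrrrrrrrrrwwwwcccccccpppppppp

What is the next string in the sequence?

rrrrrrrrrrrrrrrwwwwwccccccccpppppppppp

Term n consists of 3n r's, followed by n w's, followed by n+3 c's, followed by 2n p's, where the shown terms are n = 2, 3, 4.
For the next term, n = 5, so the run lengths are 15, 5, 8, 10.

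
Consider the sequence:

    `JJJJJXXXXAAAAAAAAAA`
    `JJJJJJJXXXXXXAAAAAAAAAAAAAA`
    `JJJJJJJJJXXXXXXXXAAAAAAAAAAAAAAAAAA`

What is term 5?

The n-th term is 2n+1 J's then 2n X's then 4n+2 A's, where the shown terms are n = 2, 3, 4.
For term 5, n = 6, so the run lengths are 13, 12, 26.

JJJJJJJJJJJJJXXXXXXXXXXXXAAAAAAAAAAAAAAAAAAAAAAAAAA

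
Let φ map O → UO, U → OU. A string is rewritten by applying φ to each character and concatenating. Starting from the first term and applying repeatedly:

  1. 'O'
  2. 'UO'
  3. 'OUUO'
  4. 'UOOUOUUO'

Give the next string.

OUUOUOOUUOOUOUUO

Apply φ to UOOUOUUO symbol by symbol: U→OU, O→UO, O→UO, U→OU, O→UO, U→OU, U→OU, O→UO; joined: OU UO UO OU UO OU OU UO.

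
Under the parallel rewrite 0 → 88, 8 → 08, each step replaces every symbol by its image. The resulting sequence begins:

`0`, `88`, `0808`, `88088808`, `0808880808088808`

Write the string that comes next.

Replace each of the 16 characters of 0808880808088808 in place — 88 08 88 08 08 08 88 08 88 08 88 08 08 08 88 08 — and concatenate.

88088808080888088808880808088808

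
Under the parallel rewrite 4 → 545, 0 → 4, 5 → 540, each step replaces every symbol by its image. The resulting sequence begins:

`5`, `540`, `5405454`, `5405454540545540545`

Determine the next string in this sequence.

φ(5405454540545540545) expands symbol-by-symbol to 540 545 4 540 545 540 545 540 545 4 540 545 540 540 545 4 540 545 540; joining the 19 pieces gives the next term.

540545454054554054554054545405455405405454540545540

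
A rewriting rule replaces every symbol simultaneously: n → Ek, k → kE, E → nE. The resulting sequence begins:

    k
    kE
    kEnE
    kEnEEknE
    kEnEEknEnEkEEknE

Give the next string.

Replace each of the 16 characters of kEnEEknEnEkEEknE in place — kE nE Ek nE nE kE Ek nE Ek nE kE nE nE kE Ek nE — and concatenate.

kEnEEknEnEkEEknEEknEkEnEnEkEEknE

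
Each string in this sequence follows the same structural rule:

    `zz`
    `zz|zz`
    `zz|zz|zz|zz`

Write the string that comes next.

Every step duplicates the string with '|' between the halves.
Doubling zz|zz|zz|zz with '|' between the halves:

zz|zz|zz|zz|zz|zz|zz|zz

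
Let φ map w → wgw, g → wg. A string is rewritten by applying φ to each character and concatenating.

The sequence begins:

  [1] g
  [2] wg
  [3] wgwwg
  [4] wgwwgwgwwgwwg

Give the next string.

wgwwgwgwwgwwgwgwwgwgwwgwwgwgwwgwwg

Replace each of the 13 characters of wgwwgwgwwgwwg in place — wgw wg wgw wgw wg wgw wg wgw wgw wg wgw wgw wg — and concatenate.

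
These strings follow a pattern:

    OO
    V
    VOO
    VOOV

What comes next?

This is a Fibonacci-style word recurrence s(k) = s(k−1)·s(k−2): e.g. V·OO = VOO.
The next term joins VOOV and VOO.

VOOVVOO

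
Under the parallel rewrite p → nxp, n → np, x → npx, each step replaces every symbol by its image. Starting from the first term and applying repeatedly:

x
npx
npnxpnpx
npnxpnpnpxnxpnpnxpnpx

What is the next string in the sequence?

φ(npnxpnpnpxnxpnpnxpnpx) expands symbol-by-symbol to np nxp np npx nxp np nxp np nxp npx np npx nxp np nxp np npx nxp np nxp npx; joining the 21 pieces gives the next term.

npnxpnpnpxnxpnpnxpnpnxpnpxnpnpxnxpnpnxpnpnpxnxpnpnxpnpx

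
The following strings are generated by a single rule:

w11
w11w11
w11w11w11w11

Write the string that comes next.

Each string is two copies of the previous one concatenated.
So the next term is two copies of w11w11w11w11.

w11w11w11w11w11w11w11w11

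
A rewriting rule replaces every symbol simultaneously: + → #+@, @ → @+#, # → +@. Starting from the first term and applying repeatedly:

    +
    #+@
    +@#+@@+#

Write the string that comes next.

Rewriting each symbol of +@#+@@+#: +→#+@, @→@+#, #→+@, +→#+@, @→@+#, @→@+#, +→#+@, #→+@, which concatenates to #+@ @+# +@ #+@ @+# @+# #+@ +@.

#+@@+#+@#+@@+#@+##+@+@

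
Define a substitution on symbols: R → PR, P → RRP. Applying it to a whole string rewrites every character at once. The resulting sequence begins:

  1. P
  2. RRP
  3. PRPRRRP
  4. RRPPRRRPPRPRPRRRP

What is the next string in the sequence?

PRPRRRPRRPPRPRPRRRPRRPPRRRPPRRRPPRPRPRRRP

Replace each of the 17 characters of RRPPRRRPPRPRPRRRP in place — PR PR RRP RRP PR PR PR RRP RRP PR RRP PR RRP PR PR PR RRP — and concatenate.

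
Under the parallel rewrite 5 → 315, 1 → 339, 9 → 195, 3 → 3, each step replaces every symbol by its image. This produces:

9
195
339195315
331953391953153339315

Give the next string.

φ(331953391953153339315) expands symbol-by-symbol to 3 3 339 195 315 3 3 195 339 195 315 3 339 315 3 3 3 195 3 339 315; joining the 21 pieces gives the next term.

333391953153319533919531533393153331953339315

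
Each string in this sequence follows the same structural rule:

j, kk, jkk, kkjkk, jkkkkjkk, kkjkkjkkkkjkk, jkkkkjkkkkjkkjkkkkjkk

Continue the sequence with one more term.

kkjkkjkkkkjkkjkkkkjkkkkjkkjkkkkjkk

From term 3 onward, concatenate the second-to-last term with the last: j·kk = jkk, kk·jkk = kkjkk, …
Continuing: kkjkkjkkkkjkk · jkkkkjkkkkjkkjkkkkjkk gives term 8.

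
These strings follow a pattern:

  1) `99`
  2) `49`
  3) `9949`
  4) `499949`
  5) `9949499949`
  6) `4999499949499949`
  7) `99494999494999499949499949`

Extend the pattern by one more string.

499949994949994999494999494999499949499949

From term 3 onward, concatenate the second-to-last term with the last: 99·49 = 9949, 49·9949 = 499949, …
The next term joins 4999499949499949 and 99494999494999499949499949.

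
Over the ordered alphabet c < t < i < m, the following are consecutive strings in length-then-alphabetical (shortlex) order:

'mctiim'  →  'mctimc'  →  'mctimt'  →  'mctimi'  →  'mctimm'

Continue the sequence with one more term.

mctmcc

Treat mctimm as a base-4 numeral over the given alphabet and add one, carrying through any trailing m's.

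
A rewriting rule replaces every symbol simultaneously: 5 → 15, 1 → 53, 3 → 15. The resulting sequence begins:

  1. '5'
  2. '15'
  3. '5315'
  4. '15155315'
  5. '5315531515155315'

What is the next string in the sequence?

15155315151553155315531515155315

Applying the rule to each of the 16 symbols of 5315531515155315 gives the pieces 15 15 53 15 15 15 53 15 53 15 53 15 15 15 53 15, which concatenate to the answer.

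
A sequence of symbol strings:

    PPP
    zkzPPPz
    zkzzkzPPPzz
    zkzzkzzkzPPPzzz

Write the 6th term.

zkzzkzzkzzkzzkzPPPzzzzz

Each term wraps the previous one in zkz on the left and z on the right.
From zkzzkzzkzPPPzzz, 2 further steps: zkzzkzzkzPPPzzz → zkzzkzzkzzkzPPPzzzz → (answer).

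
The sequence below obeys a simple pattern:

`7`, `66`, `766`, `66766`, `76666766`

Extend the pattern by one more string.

6676676666766

This is a Fibonacci-style word recurrence s(k) = s(k−2)·s(k−1): e.g. 7·66 = 766.
So term 6 is 66766·76666766.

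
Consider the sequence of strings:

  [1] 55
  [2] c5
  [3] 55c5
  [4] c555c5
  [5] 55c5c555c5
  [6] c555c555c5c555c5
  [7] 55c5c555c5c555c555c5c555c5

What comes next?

c555c555c5c555c555c5c555c5c555c555c5c555c5

From term 3 onward, concatenate the second-to-last term with the last: 55·c5 = 55c5, c5·55c5 = c555c5, …
Continuing: c555c555c5c555c5 · 55c5c555c5c555c555c5c555c5 gives term 8.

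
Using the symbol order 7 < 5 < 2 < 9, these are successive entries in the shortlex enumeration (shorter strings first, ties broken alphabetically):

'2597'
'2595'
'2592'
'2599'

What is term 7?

2272

Stepping forward 3 times from 2599: 2599 → 2277 → 2275, then the target.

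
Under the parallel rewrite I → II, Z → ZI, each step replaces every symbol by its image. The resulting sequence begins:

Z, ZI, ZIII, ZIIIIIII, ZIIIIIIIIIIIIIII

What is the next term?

ZIIIIIIIIIIIIIIIIIIIIIIIIIIIIIII

φ(ZIIIIIIIIIIIIIII) expands symbol-by-symbol to ZI II II II II II II II II II II II II II II II; joining the 16 pieces gives the next term.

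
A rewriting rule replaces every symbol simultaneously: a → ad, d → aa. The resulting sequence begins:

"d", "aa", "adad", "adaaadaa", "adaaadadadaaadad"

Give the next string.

adaaadadadaaadaaadaaadadadaaadaa

Replace each of the 16 characters of adaaadadadaaadad in place — ad aa ad ad ad aa ad aa ad aa ad ad ad aa ad aa — and concatenate.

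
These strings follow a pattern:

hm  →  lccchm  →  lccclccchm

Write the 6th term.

Each term is the previous one with lccc prepended.
From lccclccchm, 3 further steps: lccclccchm → lccclccclccchm → lccclccclccclccchm → (answer).

lccclccclccclccclccchm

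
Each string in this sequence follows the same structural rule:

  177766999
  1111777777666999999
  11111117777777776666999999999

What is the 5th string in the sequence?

1111111111111777777777777777666666999999999999999

Term n consists of 3n-2 1's, followed by 3n 7's, followed by n+1 6's, followed by 3n 9's (n = 1, 2, …).
At n = 5 the blocks have lengths 13, 15, 6, 15.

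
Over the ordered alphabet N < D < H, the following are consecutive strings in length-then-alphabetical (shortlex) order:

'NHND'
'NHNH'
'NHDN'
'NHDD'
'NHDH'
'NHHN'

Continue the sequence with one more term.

Treat NHHN as a base-3 numeral over the given alphabet and add one, carrying through any trailing H's.

NHHD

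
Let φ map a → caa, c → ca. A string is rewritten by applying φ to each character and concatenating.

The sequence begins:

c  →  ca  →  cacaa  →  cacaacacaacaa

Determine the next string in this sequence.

cacaacacaacaacacaacacaacaacacaacaa

φ(cacaacacaacaa) expands symbol-by-symbol to ca caa ca caa caa ca caa ca caa caa ca caa caa; joining the 13 pieces gives the next term.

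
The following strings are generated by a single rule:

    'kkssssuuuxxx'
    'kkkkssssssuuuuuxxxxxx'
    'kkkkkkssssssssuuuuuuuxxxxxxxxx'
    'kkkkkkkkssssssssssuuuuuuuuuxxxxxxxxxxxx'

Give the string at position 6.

The n-th term is 2n k's then 2n+2 s's then 2n+1 u's then 3n x's (n = 1, 2, …).
Setting n = 6 gives 12, 14, 13, 18 characters in each block.

kkkkkkkkkkkkssssssssssssssuuuuuuuuuuuuuxxxxxxxxxxxxxxxxxx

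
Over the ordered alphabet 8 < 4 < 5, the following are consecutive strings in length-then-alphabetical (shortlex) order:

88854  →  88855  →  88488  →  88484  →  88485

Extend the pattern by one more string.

88448

The successor of 88485 increments the rightmost position that isn't already 5 and resets every position after it to 8.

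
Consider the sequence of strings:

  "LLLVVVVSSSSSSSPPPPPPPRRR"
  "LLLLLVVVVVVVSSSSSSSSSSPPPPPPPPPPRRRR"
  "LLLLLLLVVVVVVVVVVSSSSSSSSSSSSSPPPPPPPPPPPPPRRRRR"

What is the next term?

Each string has the form L^{2n-1} V^{3n-2} S^{3n+1} P^{3n+1} R^{n+1}, where the shown terms are n = 2, 3, 4.
For the next term, n = 5, so the run lengths are 9, 13, 16, 16, 6.

LLLLLLLLLVVVVVVVVVVVVVSSSSSSSSSSSSSSSSPPPPPPPPPPPPPPPPRRRRRR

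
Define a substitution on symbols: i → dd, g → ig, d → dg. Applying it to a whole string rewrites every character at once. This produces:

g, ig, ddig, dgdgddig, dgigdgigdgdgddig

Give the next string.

φ(dgigdgigdgdgddig) expands symbol-by-symbol to dg ig dd ig dg ig dd ig dg ig dg ig dg dg dd ig; joining the 16 pieces gives the next term.

dgigddigdgigddigdgigdgigdgdgddig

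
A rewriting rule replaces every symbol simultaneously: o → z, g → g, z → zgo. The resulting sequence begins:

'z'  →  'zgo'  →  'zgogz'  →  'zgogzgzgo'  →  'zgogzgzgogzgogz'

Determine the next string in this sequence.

Rewriting the 15 symbols of zgogzgzgogzgogz one by one yields zgo g z g zgo g zgo g z g zgo g z g zgo; concatenated:

zgogzgzgogzgogzgzgogzgzgo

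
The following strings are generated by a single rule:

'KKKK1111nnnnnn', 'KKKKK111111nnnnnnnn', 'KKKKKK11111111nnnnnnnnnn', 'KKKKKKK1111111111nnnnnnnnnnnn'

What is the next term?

Term n consists of n+1 K's, followed by 2n-2 1's, followed by 2n n's, where the shown terms are n = 3, 4, 5, 6.
For the next term, n = 7, so the run lengths are 8, 12, 14.

KKKKKKKK111111111111nnnnnnnnnnnnnn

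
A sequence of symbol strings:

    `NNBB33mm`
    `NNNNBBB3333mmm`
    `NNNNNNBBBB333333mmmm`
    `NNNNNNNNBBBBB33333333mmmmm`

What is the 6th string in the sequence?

Each string has the form N^{2n} B^{n+1} 3^{2n} m^{n+1} (n = 1, 2, …).
For term 6, n = 6, so the run lengths are 12, 7, 12, 7.

NNNNNNNNNNNNBBBBBBB333333333333mmmmmmm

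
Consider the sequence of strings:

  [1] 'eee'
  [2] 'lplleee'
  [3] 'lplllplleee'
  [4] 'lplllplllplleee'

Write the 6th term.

lplllplllplllplllplleee

Each term is the previous one with lpll prepended.
From lplllplllplleee, 2 further steps: lplllplllplleee → lplllplllplllplleee → (answer).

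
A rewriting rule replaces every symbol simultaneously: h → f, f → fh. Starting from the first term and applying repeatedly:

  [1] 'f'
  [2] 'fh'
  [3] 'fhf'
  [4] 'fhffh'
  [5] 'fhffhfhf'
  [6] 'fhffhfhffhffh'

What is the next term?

Rewriting the 13 symbols of fhffhfhffhffh one by one yields fh f fh fh f fh f fh fh f fh fh f; concatenated:

fhffhfhffhffhfhffhfhf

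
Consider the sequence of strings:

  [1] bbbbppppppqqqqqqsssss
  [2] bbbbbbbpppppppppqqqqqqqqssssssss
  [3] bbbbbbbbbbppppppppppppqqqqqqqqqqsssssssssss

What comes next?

The n-th term is 3n-2 b's then 3n p's then 2n+2 q's then 3n-1 s's, where the shown terms are n = 2, 3, 4.
Setting n = 5 gives 13, 15, 12, 14 characters in each block.

bbbbbbbbbbbbbpppppppppppppppqqqqqqqqqqqqssssssssssssss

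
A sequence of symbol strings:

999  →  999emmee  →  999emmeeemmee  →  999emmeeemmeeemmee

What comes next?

The strings grow by a fixed suffix emmee each time.
Applying this once more to 999emmeeemmeeemmee:

999emmeeemmeeemmeeemmee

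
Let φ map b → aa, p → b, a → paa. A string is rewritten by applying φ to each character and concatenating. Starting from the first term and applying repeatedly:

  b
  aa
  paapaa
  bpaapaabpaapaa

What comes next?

Applying the rule to each of the 14 symbols of bpaapaabpaapaa gives the pieces aa b paa paa b paa paa aa b paa paa b paa paa, which concatenate to the answer.

aabpaapaabpaapaaaabpaapaabpaapaa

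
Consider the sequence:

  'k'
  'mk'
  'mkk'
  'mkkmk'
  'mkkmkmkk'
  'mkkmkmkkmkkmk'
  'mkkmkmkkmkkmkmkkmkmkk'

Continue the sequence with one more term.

mkkmkmkkmkkmkmkkmkmkkmkkmkmkkmkkmk

From term 3 onward, concatenate the last term with the second-to-last: mk·k = mkk, mkk·mk = mkkmk, …
So term 8 is mkkmkmkkmkkmkmkkmkmkk·mkkmkmkkmkkmk.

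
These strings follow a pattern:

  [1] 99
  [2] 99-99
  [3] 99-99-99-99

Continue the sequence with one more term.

Every step duplicates the string with '-' between the halves.
So the next term is two copies of 99-99-99-99 with '-' between the halves.

99-99-99-99-99-99-99-99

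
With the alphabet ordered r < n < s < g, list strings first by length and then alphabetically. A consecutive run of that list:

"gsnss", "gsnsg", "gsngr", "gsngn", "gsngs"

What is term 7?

gssrr

Advancing 2 positions from gsngs through gsngs → gsngg reaches term 7.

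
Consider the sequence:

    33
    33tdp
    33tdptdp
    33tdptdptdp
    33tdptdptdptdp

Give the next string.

Each term is the previous one with tdp appended.
One more step from 33tdptdptdptdp gives the answer.

33tdptdptdptdptdp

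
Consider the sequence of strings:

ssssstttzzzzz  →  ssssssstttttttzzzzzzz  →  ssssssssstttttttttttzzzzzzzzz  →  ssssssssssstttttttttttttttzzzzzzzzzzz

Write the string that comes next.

ssssssssssssstttttttttttttttttttzzzzzzzzzzzzz

Term n consists of 2n+3 s's, followed by 4n-1 t's, followed by 2n+3 z's (n = 1, 2, …).
For the next term, n = 5, so the run lengths are 13, 19, 13.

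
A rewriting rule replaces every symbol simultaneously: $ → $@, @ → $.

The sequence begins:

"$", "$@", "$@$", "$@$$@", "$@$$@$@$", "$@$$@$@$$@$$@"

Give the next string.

Rewriting the 13 symbols of $@$$@$@$$@$$@ one by one yields $@ $ $@ $@ $ $@ $ $@ $@ $ $@ $@ $; concatenated:

$@$$@$@$$@$$@$@$$@$@$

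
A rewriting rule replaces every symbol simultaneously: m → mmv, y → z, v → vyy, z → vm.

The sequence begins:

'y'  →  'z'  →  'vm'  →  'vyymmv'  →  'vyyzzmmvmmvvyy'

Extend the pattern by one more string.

vyyzzvmvmmmvmmvvyymmvmmvvyyvyyzz

Applying the rule to each of the 14 symbols of vyyzzmmvmmvvyy gives the pieces vyy z z vm vm mmv mmv vyy mmv mmv vyy vyy z z, which concatenate to the answer.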